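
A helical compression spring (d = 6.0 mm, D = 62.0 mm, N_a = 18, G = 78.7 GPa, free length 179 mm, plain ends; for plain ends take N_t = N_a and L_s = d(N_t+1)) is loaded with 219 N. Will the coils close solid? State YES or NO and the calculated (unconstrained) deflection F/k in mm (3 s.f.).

YES, δ = 73.7 mm

k = Gd⁴/(8D³N_a) = (78.7×10³)(6.0⁴)/(8·62.0³·18) = 2.972 N/mm
N_t = 18; L_s = 6.0·19 = 114 mm; δ_solid = L₀ − L_s = 179 − 114 = 65 mm
δ = F/k = 219/2.972 = 73.689 mm
δ ≥ δ_solid → spring goes solid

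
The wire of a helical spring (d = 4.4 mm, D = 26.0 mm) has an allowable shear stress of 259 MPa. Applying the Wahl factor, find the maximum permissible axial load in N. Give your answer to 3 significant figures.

C = D/d = 26.0/4.4 = 5.9091
K_W = (4C−1)/(4C−4) + 0.615/C = 22.636/19.636 + 0.1041 = 1.2569
τ_max = K·8FD/(πd³) → F_max = τ_allow·πd³/(8DK)
F_max = 259·π·4.4³/(8·26.0·1.2569) = 69312/261.43 = 265.13 N

265 N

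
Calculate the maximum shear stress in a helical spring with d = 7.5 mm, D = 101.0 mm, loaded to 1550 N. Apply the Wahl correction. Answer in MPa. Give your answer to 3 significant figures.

Spring index C = D/d = 101.0/7.5 = 13.4667
K_W = (4C−1)/(4C−4) + 0.615/C = 52.867/49.867 + 0.0457 = 1.1058
τ₀ = 8FD/(πd³) = 8·1550·101.0/(π·7.5³) = 1.2524e+06/1325.4 = 944.95 MPa
τ_max = K·τ₀ = 1.1058 × 944.95 = 1045 MPa

1040 MPa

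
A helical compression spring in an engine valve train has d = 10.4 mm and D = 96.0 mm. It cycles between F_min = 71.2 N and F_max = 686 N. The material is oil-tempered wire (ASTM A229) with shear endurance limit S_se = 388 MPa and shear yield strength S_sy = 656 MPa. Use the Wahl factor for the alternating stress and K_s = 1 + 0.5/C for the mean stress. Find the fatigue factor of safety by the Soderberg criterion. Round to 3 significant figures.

C = D/d = 96.0/10.4 = 9.2308; K_W = (4C−1)/(4C−4)+0.615/C = 1.1577; K_s = 1+0.5/C = 1.0542
F_a = (F_max−F_min)/2 = 307.4 N; F_m = (F_max+F_min)/2 = 378.6 N
τ_a = K_W·8F_aD/(πd³) = 1.1577 × 66.806 = 77.344 MPa
τ_m = K_s·8F_mD/(πd³) = 1.0542 × 82.28 = 86.736 MPa
Soderberg: 1/n_f = τ_a/S_se + τ_m/S_sy = 77.344/388 + 86.736/656 = 0.19934 + 0.13222 = 0.33156
n_f = 1/0.33156 = 3.016

3.02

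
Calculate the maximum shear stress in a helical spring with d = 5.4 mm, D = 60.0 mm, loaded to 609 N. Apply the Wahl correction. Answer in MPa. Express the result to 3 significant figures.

Spring index C = D/d = 60.0/5.4 = 11.1111
K_W = (4C−1)/(4C−4) + 0.615/C = 43.444/40.444 + 0.0554 = 1.1295
τ₀ = 8FD/(πd³) = 8·609·60.0/(π·5.4³) = 292320/494.69 = 590.92 MPa
τ_max = K·τ₀ = 1.1295 × 590.92 = 667.46 MPa

667 MPa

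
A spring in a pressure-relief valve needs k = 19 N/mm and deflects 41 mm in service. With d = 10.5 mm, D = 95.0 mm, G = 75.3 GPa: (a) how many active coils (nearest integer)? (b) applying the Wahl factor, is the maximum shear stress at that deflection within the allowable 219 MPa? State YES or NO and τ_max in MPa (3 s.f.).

N_a = Gd⁴/(8D³k) = (75.3×10³)(10.5⁴)/(8·95.0³·19) = 7.023 → N_a = 7
Actual rate k = Gd⁴/(8D³·7) = 19.063 N/mm
Working load F = kδ = 19.063·41 = 781.59 N
C = 95.0/10.5 = 9.0476; K_W = (4C−1)/(4C−4)+0.615/C = 1.1612
τ_max = K_W·8FD/(πd³) = 1.1612·163.33 = 189.66 MPa
τ_max ≤ 219 MPa → acceptable

(a) 7 coils; (b) YES, τ_max = 190 MPa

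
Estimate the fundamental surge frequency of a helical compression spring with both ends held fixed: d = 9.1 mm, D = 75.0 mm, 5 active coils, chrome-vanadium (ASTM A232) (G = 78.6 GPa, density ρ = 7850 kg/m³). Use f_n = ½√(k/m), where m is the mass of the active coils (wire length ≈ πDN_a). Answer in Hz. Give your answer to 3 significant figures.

k = Gd⁴/(8D³N_a) = (78.6×10³)(9.1⁴)/(8·75.0³·5) = 31.941 N/mm = 31941 N/m
Wire length L = πDN_a = π·75.0·5 = 1178.1 mm
m = ρ·(πd²/4)·L = 7850 × 65.039×10⁻⁶ m² × 1.1781 m = 0.60148 kg
f_n = ½√(k/m) = 0.5·√(31941/0.60148) = 0.5·√(53103) = 115.22 Hz

115 Hz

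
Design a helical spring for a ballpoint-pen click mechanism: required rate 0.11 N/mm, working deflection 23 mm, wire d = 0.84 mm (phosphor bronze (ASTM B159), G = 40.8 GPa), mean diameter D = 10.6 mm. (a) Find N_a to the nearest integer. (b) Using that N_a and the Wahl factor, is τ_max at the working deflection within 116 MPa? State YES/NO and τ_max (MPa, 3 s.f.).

N_a = Gd⁴/(8D³k) = (40.8×10³)(0.84⁴)/(8·10.6³·0.11) = 19.38 → N_a = 19
Actual rate k = Gd⁴/(8D³·19) = 0.11221 N/mm
Working load F = kδ = 0.11221·23 = 2.5807 N
C = 10.6/0.84 = 12.6190; K_W = (4C−1)/(4C−4)+0.615/C = 1.1133
τ_max = K_W·8FD/(πd³) = 1.1133·117.53 = 130.85 MPa
τ_max > 116 MPa → exceeds allowable

(a) 19 coils; (b) NO, τ_max = 131 MPa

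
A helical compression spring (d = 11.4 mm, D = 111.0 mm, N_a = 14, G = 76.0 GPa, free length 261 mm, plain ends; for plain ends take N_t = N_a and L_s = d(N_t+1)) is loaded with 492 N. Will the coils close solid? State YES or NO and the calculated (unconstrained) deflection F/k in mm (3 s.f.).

NO, δ = 58.7 mm

k = Gd⁴/(8D³N_a) = (76.0×10³)(11.4⁴)/(8·111.0³·14) = 8.38 N/mm
N_t = 14; L_s = 11.4·15 = 171 mm; δ_solid = L₀ − L_s = 261 − 171 = 90 mm
δ = F/k = 492/8.38 = 58.711 mm
δ < δ_solid → spring does not go solid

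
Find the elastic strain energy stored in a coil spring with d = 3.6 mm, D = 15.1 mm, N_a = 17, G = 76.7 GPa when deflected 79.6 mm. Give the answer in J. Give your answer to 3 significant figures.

k = Gd⁴/(8D³N_a) = (76.7×10³)(3.6⁴)/(8·15.1³·17) = 27.513 N/mm
U = ½kδ² = 0.5 × 27.513 × 79.6² = 87163 N·mm = 87.163 J

87.2 J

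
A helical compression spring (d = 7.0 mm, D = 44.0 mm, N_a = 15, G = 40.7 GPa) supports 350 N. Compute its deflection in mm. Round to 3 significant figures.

36.6 mm

k = Gd⁴/(8D³N_a) = (40.7×10³)(7.0⁴)/(8·44.0³·15) = 9.5598 N/mm
δ = F/k = 350 / 9.5598 = 36.612 mm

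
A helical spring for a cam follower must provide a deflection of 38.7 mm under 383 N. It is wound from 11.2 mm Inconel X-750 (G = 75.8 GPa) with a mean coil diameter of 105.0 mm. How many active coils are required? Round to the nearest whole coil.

13

Required rate k = F/δ = 383/38.7 = 9.8966 N/mm
N_a = Gd⁴/(8D³k) = (75.8×10³ × 11.2⁴)/(8 × 105.0³ × 9.8966)
    = 1.19273e+09 / 9.16528e+07 = 13.01 → 13 coils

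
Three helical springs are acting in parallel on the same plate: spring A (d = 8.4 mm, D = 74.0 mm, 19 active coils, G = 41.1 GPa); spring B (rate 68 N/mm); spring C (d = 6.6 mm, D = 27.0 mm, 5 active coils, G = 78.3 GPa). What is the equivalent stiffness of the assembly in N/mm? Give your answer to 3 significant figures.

260 N/mm

k_A = Gd⁴/(8D³N_a) = (41.1×10³)(8.4⁴)/(8·74.0³·19) = 3.3222 N/mm
k_C = Gd⁴/(8D³N_a) = (78.3×10³)(6.6⁴)/(8·27.0³·5) = 188.71 N/mm
Parallel: k_eq = 3.3222 + 68 + 188.71 = 260.03 N/mm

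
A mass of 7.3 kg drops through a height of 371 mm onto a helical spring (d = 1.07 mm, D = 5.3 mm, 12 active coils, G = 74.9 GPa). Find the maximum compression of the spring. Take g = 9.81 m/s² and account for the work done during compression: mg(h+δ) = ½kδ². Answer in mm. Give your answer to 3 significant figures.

k = Gd⁴/(8D³N_a) = (74.9×10³)(1.07⁴)/(8·5.3³·12) = 6.8694 N/mm
W = mg = 7.3 × 9.81 = 71.613 N
½kδ² − Wδ − Wh = 0 → δ = (W + √(W² + 2kWh))/k
δ = (71.613 + √(5128.4 + 365018))/6.8694 = (71.613 + 608.4)/6.8694 = 98.991 mm

99.0 mm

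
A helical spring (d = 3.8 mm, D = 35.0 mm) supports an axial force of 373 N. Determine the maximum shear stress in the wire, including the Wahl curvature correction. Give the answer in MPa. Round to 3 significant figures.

702 MPa

Spring index C = D/d = 35.0/3.8 = 9.2105
K_W = (4C−1)/(4C−4) + 0.615/C = 35.842/32.842 + 0.0668 = 1.1581
τ₀ = 8FD/(πd³) = 8·373·35.0/(π·3.8³) = 104440/172.39 = 605.85 MPa
τ_max = K·τ₀ = 1.1581 × 605.85 = 701.65 MPa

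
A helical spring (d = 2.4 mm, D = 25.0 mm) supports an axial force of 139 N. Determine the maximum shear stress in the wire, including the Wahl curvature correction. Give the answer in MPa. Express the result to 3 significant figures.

729 MPa

Spring index C = D/d = 25.0/2.4 = 10.4167
K_W = (4C−1)/(4C−4) + 0.615/C = 40.667/37.667 + 0.0590 = 1.1387
τ₀ = 8FD/(πd³) = 8·139·25.0/(π·2.4³) = 27800/43.429 = 640.12 MPa
τ_max = K·τ₀ = 1.1387 × 640.12 = 728.9 MPa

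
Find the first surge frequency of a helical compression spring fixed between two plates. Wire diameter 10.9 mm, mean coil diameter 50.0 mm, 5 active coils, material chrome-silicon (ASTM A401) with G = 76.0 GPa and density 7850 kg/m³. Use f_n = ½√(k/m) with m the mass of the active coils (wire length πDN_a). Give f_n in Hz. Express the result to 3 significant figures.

305 Hz

k = Gd⁴/(8D³N_a) = (76.0×10³)(10.9⁴)/(8·50.0³·5) = 214.56 N/mm = 2.1456e+05 N/m
Wire length L = πDN_a = π·50.0·5 = 785.4 mm
m = ρ·(πd²/4)·L = 7850 × 93.313×10⁻⁶ m² × 0.7854 m = 0.57531 kg
f_n = ½√(k/m) = 0.5·√(2.1456e+05/0.57531) = 0.5·√(3.7295e+05) = 305.35 Hz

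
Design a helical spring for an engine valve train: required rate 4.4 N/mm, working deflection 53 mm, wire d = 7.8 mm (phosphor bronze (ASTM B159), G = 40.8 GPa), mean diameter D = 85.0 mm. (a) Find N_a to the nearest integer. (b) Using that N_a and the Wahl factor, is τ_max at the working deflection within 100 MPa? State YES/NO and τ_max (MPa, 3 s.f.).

(a) 7 coils; (b) NO, τ_max = 120 MPa

N_a = Gd⁴/(8D³k) = (40.8×10³)(7.8⁴)/(8·85.0³·4.4) = 6.986 → N_a = 7
Actual rate k = Gd⁴/(8D³·7) = 4.3913 N/mm
Working load F = kδ = 4.3913·53 = 232.74 N
C = 85.0/7.8 = 10.8974; K_W = (4C−1)/(4C−4)+0.615/C = 1.1322
τ_max = K_W·8FD/(πd³) = 1.1322·106.16 = 120.19 MPa
τ_max > 100 MPa → exceeds allowable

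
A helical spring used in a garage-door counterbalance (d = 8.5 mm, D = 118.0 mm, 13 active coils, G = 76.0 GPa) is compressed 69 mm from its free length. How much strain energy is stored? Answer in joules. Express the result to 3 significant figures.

k = Gd⁴/(8D³N_a) = (76.0×10³)(8.5⁴)/(8·118.0³·13) = 2.3217 N/mm
U = ½kδ² = 0.5 × 2.3217 × 69² = 5526.9 N·mm = 5.5269 J

5.53 J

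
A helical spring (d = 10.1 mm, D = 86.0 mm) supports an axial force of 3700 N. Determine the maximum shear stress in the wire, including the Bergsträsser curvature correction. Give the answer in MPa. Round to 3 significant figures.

Spring index C = D/d = 86.0/10.1 = 8.5149
K_B = (4C+2)/(4C−3) = 36.059/31.059 = 1.1610
τ₀ = 8FD/(πd³) = 8·3700·86.0/(π·10.1³) = 2.5456e+06/3236.8 = 786.46 MPa
τ_max = K·τ₀ = 1.1610 × 786.46 = 913.06 MPa

913 MPa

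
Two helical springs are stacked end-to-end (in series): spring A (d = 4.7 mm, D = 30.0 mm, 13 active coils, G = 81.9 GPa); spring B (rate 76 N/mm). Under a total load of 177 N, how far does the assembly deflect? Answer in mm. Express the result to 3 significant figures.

14.8 mm

k_A = Gd⁴/(8D³N_a) = (81.9×10³)(4.7⁴)/(8·30.0³·13) = 14.232 N/mm
Series: 1/k_eq = 1/14.232 + 1/76 = 0.08342; k_eq = 11.988 N/mm
δ = F/k_eq = 177/11.988 = 14.765 mm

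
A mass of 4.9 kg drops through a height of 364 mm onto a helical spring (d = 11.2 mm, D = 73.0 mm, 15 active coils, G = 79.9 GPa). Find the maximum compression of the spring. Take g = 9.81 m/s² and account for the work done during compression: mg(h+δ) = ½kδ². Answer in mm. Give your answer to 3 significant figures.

k = Gd⁴/(8D³N_a) = (79.9×10³)(11.2⁴)/(8·73.0³·15) = 26.932 N/mm
W = mg = 4.9 × 9.81 = 48.069 N
½kδ² − Wδ − Wh = 0 → δ = (W + √(W² + 2kWh))/k
δ = (48.069 + √(2310.6 + 942466))/26.932 = (48.069 + 972)/26.932 = 37.876 mm

37.9 mm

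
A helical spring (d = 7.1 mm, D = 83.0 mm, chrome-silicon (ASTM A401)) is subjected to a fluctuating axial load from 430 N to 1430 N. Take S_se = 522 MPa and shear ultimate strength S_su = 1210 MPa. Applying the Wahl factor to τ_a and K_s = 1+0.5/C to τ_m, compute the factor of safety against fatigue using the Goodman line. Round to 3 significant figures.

C = D/d = 83.0/7.1 = 11.6901; K_W = (4C−1)/(4C−4)+0.615/C = 1.1228; K_s = 1+0.5/C = 1.0428
F_a = (F_max−F_min)/2 = 500 N; F_m = (F_max+F_min)/2 = 930 N
τ_a = K_W·8F_aD/(πd³) = 1.1228 × 295.27 = 331.51 MPa
τ_m = K_s·8F_mD/(πd³) = 1.0428 × 549.19 = 572.68 MPa
Goodman: 1/n_f = τ_a/S_se + τ_m/S_su = 331.51/522 + 572.68/1210 = 0.63509 + 0.47329 = 1.1084
n_f = 1/1.1084 = 0.9022

0.902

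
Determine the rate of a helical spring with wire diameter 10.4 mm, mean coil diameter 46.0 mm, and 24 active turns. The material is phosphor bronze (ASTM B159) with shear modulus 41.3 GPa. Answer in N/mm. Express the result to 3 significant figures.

k = Gd⁴/(8D³N_a) = (41.3×10³ × 10.4⁴) / (8 × 46.0³ × 24)
  = 4.83152e+08 / 1.86885e+07 = 25.853 N/mm

25.9 N/mm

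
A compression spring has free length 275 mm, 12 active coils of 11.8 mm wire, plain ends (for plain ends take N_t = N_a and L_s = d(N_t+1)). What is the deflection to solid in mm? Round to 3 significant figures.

N_t = 12; L_s = 11.8·13 = 153.4 mm
δ_solid = L₀ − L_s = 275 − 153.4 = 121.6 mm

122 mm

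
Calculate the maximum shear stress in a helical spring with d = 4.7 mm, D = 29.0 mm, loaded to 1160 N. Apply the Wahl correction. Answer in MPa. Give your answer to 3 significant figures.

1030 MPa

Spring index C = D/d = 29.0/4.7 = 6.1702
K_W = (4C−1)/(4C−4) + 0.615/C = 23.681/20.681 + 0.0997 = 1.2447
τ₀ = 8FD/(πd³) = 8·1160·29.0/(π·4.7³) = 269120/326.17 = 825.09 MPa
τ_max = K·τ₀ = 1.2447 × 825.09 = 1027 MPa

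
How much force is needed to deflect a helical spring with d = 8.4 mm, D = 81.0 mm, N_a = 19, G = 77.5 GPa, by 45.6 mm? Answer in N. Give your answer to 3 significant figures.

k = Gd⁴/(8D³N_a) = (77.5×10³)(8.4⁴)/(8·81.0³·19) = 4.7766 N/mm
F = k·δ = 4.7766 × 45.6 = 217.81 N

218 N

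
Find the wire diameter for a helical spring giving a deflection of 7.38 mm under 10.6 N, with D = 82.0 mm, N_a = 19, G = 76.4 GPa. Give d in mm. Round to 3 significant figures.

Required rate k = F/δ = 10.6/7.38 = 1.4363 N/mm
d = (8D³N_a·k / G)^(1/4) = (8·82.0³·19·1.4363 / (76.4×10³))^0.25
  = (1575.6)^0.25 = 6.3003 mm

6.30 mm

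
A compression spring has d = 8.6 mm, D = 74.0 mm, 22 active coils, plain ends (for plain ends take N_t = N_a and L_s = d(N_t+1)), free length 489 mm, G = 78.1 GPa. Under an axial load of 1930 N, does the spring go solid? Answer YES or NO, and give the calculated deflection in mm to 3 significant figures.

k = Gd⁴/(8D³N_a) = (78.1×10³)(8.6⁴)/(8·74.0³·22) = 5.9901 N/mm
N_t = 22; L_s = 8.6·23 = 197.8 mm; δ_solid = L₀ − L_s = 489 − 197.8 = 291.2 mm
δ = F/k = 1930/5.9901 = 322.2 mm
δ ≥ δ_solid → spring goes solid

YES, δ = 322 mm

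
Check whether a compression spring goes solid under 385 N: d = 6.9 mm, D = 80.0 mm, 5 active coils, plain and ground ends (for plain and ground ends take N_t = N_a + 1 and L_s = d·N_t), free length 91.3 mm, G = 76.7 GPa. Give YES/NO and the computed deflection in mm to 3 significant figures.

NO, δ = 45.4 mm

k = Gd⁴/(8D³N_a) = (76.7×10³)(6.9⁴)/(8·80.0³·5) = 8.4891 N/mm
N_t = 6; L_s = 6.9·6 = 41.4 mm; δ_solid = L₀ − L_s = 91.3 − 41.4 = 49.9 mm
δ = F/k = 385/8.4891 = 45.352 mm
δ < δ_solid → spring does not go solid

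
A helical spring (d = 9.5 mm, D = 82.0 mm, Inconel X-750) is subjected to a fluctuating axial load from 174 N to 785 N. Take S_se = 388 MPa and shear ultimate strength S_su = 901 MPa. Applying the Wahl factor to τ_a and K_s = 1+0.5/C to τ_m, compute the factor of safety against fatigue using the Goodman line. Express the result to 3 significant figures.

2.77

C = D/d = 82.0/9.5 = 8.6316; K_W = (4C−1)/(4C−4)+0.615/C = 1.1695; K_s = 1+0.5/C = 1.0579
F_a = (F_max−F_min)/2 = 305.5 N; F_m = (F_max+F_min)/2 = 479.5 N
τ_a = K_W·8F_aD/(πd³) = 1.1695 × 74.404 = 87.017 MPa
τ_m = K_s·8F_mD/(πd³) = 1.0579 × 116.78 = 123.55 MPa
Goodman: 1/n_f = τ_a/S_se + τ_m/S_su = 87.017/388 + 123.55/901 = 0.22427 + 0.13712 = 0.36139
n_f = 1/0.36139 = 2.767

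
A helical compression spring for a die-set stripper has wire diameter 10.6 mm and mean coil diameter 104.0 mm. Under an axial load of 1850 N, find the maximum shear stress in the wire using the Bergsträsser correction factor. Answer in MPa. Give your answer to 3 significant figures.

468 MPa

Spring index C = D/d = 104.0/10.6 = 9.8113
K_B = (4C+2)/(4C−3) = 41.245/36.245 = 1.1379
τ₀ = 8FD/(πd³) = 8·1850·104.0/(π·10.6³) = 1.5392e+06/3741.7 = 411.37 MPa
τ_max = K·τ₀ = 1.1379 × 411.37 = 468.11 MPa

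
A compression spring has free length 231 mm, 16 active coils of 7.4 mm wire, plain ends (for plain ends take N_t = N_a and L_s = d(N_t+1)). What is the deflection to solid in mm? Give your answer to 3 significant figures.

105 mm

N_t = 16; L_s = 7.4·17 = 125.8 mm
δ_solid = L₀ − L_s = 231 − 125.8 = 105.2 mm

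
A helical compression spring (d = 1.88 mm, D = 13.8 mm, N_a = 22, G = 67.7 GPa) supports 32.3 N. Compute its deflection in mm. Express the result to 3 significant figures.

k = Gd⁴/(8D³N_a) = (67.7×10³)(1.88⁴)/(8·13.8³·22) = 1.8284 N/mm
δ = F/k = 32.3 / 1.8284 = 17.666 mm

17.7 mm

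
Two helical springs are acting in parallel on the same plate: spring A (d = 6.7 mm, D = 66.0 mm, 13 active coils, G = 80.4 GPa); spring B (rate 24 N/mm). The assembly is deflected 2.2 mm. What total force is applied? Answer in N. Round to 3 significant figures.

k_A = Gd⁴/(8D³N_a) = (80.4×10³)(6.7⁴)/(8·66.0³·13) = 5.4186 N/mm
Parallel: k_eq = 5.4186 + 24 = 29.419 N/mm
F = k_eq·δ = 29.419·2.2 = 64.721 N

64.7 N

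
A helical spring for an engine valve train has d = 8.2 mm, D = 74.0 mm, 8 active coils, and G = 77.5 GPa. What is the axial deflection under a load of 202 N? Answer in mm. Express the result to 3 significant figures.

15.0 mm

k = Gd⁴/(8D³N_a) = (77.5×10³)(8.2⁴)/(8·74.0³·8) = 13.511 N/mm
δ = F/k = 202 / 13.511 = 14.951 mm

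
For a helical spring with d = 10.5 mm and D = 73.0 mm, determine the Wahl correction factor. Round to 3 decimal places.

C = D/d = 73.0/10.5 = 6.9524
K_W = (4C−1)/(4C−4) + 0.615/C = 26.810/23.810 + 0.0885 = 1.2145

1.214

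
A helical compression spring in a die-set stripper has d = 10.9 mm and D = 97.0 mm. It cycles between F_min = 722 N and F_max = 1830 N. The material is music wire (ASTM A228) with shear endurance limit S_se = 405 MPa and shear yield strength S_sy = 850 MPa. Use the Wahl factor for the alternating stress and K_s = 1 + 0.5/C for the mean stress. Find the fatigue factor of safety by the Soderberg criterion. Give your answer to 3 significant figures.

1.65

C = D/d = 97.0/10.9 = 8.8991; K_W = (4C−1)/(4C−4)+0.615/C = 1.1641; K_s = 1+0.5/C = 1.0562
F_a = (F_max−F_min)/2 = 554 N; F_m = (F_max+F_min)/2 = 1276 N
τ_a = K_W·8F_aD/(πd³) = 1.1641 × 105.67 = 123 MPa
τ_m = K_s·8F_mD/(πd³) = 1.0562 × 243.38 = 257.05 MPa
Soderberg: 1/n_f = τ_a/S_se + τ_m/S_sy = 123/405 + 257.05/850 = 0.30371 + 0.30242 = 0.60613
n_f = 1/0.60613 = 1.65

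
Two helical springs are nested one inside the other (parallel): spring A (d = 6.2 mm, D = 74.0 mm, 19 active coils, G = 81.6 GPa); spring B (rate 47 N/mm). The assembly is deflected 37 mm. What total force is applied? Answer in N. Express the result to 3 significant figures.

1810 N

k_A = Gd⁴/(8D³N_a) = (81.6×10³)(6.2⁴)/(8·74.0³·19) = 1.9576 N/mm
Parallel: k_eq = 1.9576 + 47 = 48.958 N/mm
F = k_eq·δ = 48.958·37 = 1811.4 N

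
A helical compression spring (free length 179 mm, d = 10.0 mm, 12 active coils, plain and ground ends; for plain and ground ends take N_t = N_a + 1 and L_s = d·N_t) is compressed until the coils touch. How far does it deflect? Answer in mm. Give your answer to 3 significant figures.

49.0 mm

N_t = 13; L_s = 10.0·13 = 130 mm
δ_solid = L₀ − L_s = 179 − 130 = 49 mm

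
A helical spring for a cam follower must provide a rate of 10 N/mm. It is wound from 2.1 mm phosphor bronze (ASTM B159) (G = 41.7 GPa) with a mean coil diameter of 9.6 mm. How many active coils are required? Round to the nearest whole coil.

11

N_a = Gd⁴/(8D³k) = (41.7×10³ × 2.1⁴)/(8 × 9.6³ × 10)
    = 810986 / 70778.9 = 11.46 → 11 coils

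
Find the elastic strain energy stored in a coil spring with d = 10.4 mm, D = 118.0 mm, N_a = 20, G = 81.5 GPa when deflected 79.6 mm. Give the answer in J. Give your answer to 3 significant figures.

k = Gd⁴/(8D³N_a) = (81.5×10³)(10.4⁴)/(8·118.0³·20) = 3.6268 N/mm
U = ½kδ² = 0.5 × 3.6268 × 79.6² = 11490 N·mm = 11.49 J

11.5 J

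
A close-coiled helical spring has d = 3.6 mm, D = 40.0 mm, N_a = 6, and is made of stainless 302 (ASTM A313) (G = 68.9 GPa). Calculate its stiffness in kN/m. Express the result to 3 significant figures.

k = Gd⁴/(8D³N_a) = (68.9×10³ × 3.6⁴) / (8 × 40.0³ × 6)
  = 1.15726e+07 / 3.072e+06 = 3.7671 N/mm

3.77 kN/m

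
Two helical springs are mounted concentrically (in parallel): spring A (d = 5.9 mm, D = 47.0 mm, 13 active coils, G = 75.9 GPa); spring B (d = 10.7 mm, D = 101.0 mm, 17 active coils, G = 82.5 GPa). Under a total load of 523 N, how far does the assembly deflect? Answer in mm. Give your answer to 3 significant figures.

32.2 mm

k_A = Gd⁴/(8D³N_a) = (75.9×10³)(5.9⁴)/(8·47.0³·13) = 8.5177 N/mm
k_B = Gd⁴/(8D³N_a) = (82.5×10³)(10.7⁴)/(8·101.0³·17) = 7.7177 N/mm
Parallel: k_eq = 8.5177 + 7.7177 = 16.235 N/mm
δ = F/k_eq = 523/16.235 = 32.214 mm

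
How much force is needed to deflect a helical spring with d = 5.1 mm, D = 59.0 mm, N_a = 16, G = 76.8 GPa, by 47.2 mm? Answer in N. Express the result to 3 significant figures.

93.3 N

k = Gd⁴/(8D³N_a) = (76.8×10³)(5.1⁴)/(8·59.0³·16) = 1.9764 N/mm
F = k·δ = 1.9764 × 47.2 = 93.286 N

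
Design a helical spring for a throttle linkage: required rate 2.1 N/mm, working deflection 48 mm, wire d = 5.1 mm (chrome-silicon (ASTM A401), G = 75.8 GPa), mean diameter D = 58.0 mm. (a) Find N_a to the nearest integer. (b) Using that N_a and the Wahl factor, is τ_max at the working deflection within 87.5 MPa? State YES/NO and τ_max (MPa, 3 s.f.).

N_a = Gd⁴/(8D³k) = (75.8×10³)(5.1⁴)/(8·58.0³·2.1) = 15.64 → N_a = 16
Actual rate k = Gd⁴/(8D³·16) = 2.0533 N/mm
Working load F = kδ = 2.0533·48 = 98.559 N
C = 58.0/5.1 = 11.3725; K_W = (4C−1)/(4C−4)+0.615/C = 1.1264
τ_max = K_W·8FD/(πd³) = 1.1264·109.74 = 123.61 MPa
τ_max > 87.5 MPa → exceeds allowable

(a) 16 coils; (b) NO, τ_max = 124 MPa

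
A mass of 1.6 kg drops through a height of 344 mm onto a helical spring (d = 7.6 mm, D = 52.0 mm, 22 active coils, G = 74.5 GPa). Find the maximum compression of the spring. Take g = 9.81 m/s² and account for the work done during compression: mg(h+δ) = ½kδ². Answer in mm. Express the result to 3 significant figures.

k = Gd⁴/(8D³N_a) = (74.5×10³)(7.6⁴)/(8·52.0³·22) = 10.044 N/mm
W = mg = 1.6 × 9.81 = 15.696 N
½kδ² − Wδ − Wh = 0 → δ = (W + √(W² + 2kWh))/k
δ = (15.696 + √(246.36 + 108459))/10.044 = (15.696 + 329.7)/10.044 = 34.39 mm

34.4 mm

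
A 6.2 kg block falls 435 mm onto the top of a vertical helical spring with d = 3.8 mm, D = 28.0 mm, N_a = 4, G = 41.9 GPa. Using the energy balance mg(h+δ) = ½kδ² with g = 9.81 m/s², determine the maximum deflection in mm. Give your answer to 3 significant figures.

k = Gd⁴/(8D³N_a) = (41.9×10³)(3.8⁴)/(8·28.0³·4) = 12.437 N/mm
W = mg = 6.2 × 9.81 = 60.822 N
½kδ² − Wδ − Wh = 0 → δ = (W + √(W² + 2kWh))/k
δ = (60.822 + √(3699.3 + 658119))/12.437 = (60.822 + 813.52)/12.437 = 70.3 mm

70.3 mm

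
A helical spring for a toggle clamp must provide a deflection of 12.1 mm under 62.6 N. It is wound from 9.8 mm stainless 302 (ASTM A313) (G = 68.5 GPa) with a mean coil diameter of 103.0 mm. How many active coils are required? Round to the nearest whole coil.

Required rate k = F/δ = 62.6/12.1 = 5.1736 N/mm
N_a = Gd⁴/(8D³k) = (68.5×10³ × 9.8⁴)/(8 × 103.0³ × 5.1736)
    = 6.31822e+08 / 4.52263e+07 = 13.97 → 14 coils

14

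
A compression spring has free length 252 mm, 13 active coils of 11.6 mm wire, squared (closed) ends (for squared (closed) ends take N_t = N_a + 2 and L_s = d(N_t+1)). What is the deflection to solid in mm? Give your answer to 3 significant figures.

66.4 mm

N_t = 15; L_s = 11.6·16 = 185.6 mm
δ_solid = L₀ − L_s = 252 − 185.6 = 66.4 mm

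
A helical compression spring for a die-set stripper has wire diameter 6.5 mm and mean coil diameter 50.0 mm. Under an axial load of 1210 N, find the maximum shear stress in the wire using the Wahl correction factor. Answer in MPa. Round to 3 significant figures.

Spring index C = D/d = 50.0/6.5 = 7.6923
K_W = (4C−1)/(4C−4) + 0.615/C = 29.769/26.769 + 0.0799 = 1.1920
τ₀ = 8FD/(πd³) = 8·1210·50.0/(π·6.5³) = 484000/862.76 = 560.99 MPa
τ_max = K·τ₀ = 1.1920 × 560.99 = 668.71 MPa

669 MPa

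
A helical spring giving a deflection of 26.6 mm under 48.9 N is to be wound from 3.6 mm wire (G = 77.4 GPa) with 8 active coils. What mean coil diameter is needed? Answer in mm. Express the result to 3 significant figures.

Required rate k = F/δ = 48.9/26.6 = 1.8383 N/mm
D = (Gd⁴/(8N_a·k))^(1/3) = (77.4×10³·3.6⁴/(8·8·1.8383))^(1/3)
  = (110495)^(1/3) = 47.9860 mm

48.0 mm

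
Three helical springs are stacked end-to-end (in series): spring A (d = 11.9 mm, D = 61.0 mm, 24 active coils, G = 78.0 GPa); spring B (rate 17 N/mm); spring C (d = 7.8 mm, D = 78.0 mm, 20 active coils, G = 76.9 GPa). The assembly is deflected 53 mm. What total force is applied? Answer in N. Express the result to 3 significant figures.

150 N

k_A = Gd⁴/(8D³N_a) = (78.0×10³)(11.9⁴)/(8·61.0³·24) = 35.892 N/mm
k_C = Gd⁴/(8D³N_a) = (76.9×10³)(7.8⁴)/(8·78.0³·20) = 3.7489 N/mm
Series: 1/k_eq = 1/35.892 + 1/17 + 1/3.7489 = 0.35343; k_eq = 2.8294 N/mm
F = k_eq·δ = 2.8294·53 = 149.96 N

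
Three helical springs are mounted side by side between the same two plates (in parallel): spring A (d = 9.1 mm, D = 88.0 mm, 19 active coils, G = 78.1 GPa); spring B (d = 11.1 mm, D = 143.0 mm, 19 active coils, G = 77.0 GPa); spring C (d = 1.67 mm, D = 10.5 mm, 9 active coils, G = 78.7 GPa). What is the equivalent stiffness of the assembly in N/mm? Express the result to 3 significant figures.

15.1 N/mm

k_A = Gd⁴/(8D³N_a) = (78.1×10³)(9.1⁴)/(8·88.0³·19) = 5.1704 N/mm
k_B = Gd⁴/(8D³N_a) = (77.0×10³)(11.1⁴)/(8·143.0³·19) = 2.6298 N/mm
k_C = Gd⁴/(8D³N_a) = (78.7×10³)(1.67⁴)/(8·10.5³·9) = 7.3441 N/mm
Parallel: k_eq = 5.1704 + 2.6298 + 7.3441 = 15.144 N/mm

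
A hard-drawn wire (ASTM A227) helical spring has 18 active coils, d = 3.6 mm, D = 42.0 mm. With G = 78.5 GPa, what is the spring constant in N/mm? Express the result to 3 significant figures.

1.24 N/mm

k = Gd⁴/(8D³N_a) = (78.5×10³ × 3.6⁴) / (8 × 42.0³ × 18)
  = 1.3185e+07 / 1.06687e+07 = 1.2359 N/mm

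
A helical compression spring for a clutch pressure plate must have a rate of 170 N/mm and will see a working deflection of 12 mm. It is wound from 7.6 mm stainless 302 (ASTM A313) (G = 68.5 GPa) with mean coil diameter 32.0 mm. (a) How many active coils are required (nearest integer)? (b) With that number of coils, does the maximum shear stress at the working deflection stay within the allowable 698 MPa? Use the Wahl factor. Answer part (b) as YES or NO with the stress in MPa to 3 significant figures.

(a) 5 coils; (b) YES, τ_max = 536 MPa

N_a = Gd⁴/(8D³k) = (68.5×10³)(7.6⁴)/(8·32.0³·170) = 5.128 → N_a = 5
Actual rate k = Gd⁴/(8D³·5) = 174.36 N/mm
Working load F = kδ = 174.36·12 = 2092.3 N
C = 32.0/7.6 = 4.2105; K_W = (4C−1)/(4C−4)+0.615/C = 1.3797
τ_max = K_W·8FD/(πd³) = 1.3797·388.39 = 535.85 MPa
τ_max ≤ 698 MPa → acceptable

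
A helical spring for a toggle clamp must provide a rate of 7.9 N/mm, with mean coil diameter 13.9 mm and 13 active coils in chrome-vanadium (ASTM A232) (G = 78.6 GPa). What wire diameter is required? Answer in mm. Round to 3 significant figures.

2.30 mm

d = (8D³N_a·k / G)^(1/4) = (8·13.9³·13·7.9 / (78.6×10³))^0.25
  = (28.073)^0.25 = 2.3018 mm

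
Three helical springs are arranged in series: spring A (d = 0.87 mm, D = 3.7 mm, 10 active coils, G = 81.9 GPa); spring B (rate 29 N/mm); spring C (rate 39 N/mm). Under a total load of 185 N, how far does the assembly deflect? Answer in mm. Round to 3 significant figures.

k_A = Gd⁴/(8D³N_a) = (81.9×10³)(0.87⁴)/(8·3.7³·10) = 11.579 N/mm
Series: 1/k_eq = 1/11.579 + 1/29 + 1/39 = 0.14649; k_eq = 6.8265 N/mm
δ = F/k_eq = 185/6.8265 = 27.1 mm

27.1 mm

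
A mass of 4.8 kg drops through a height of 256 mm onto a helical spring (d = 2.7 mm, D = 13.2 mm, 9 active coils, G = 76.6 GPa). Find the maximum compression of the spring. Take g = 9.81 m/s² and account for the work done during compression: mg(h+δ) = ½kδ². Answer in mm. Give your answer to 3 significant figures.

33.3 mm

k = Gd⁴/(8D³N_a) = (76.6×10³)(2.7⁴)/(8·13.2³·9) = 24.583 N/mm
W = mg = 4.8 × 9.81 = 47.088 N
½kδ² − Wδ − Wh = 0 → δ = (W + √(W² + 2kWh))/k
δ = (47.088 + √(2217.3 + 592666))/24.583 = (47.088 + 771.29)/24.583 = 33.291 mm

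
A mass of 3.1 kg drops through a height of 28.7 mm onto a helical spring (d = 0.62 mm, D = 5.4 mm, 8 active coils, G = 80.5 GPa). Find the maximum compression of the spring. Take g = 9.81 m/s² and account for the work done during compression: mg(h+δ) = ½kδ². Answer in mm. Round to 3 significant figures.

72.1 mm

k = Gd⁴/(8D³N_a) = (80.5×10³)(0.62⁴)/(8·5.4³·8) = 1.1803 N/mm
W = mg = 3.1 × 9.81 = 30.411 N
½kδ² − Wδ − Wh = 0 → δ = (W + √(W² + 2kWh))/k
δ = (30.411 + √(924.83 + 2060.36))/1.1803 = (30.411 + 54.637)/1.1803 = 72.055 mm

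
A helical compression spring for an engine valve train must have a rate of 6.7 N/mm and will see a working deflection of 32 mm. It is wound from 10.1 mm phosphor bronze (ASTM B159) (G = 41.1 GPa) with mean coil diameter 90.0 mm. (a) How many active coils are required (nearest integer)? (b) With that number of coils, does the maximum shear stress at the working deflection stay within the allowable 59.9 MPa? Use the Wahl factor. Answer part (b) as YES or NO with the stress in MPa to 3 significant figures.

(a) 11 coils; (b) YES, τ_max = 55.2 MPa

N_a = Gd⁴/(8D³k) = (41.1×10³)(10.1⁴)/(8·90.0³·6.7) = 10.95 → N_a = 11
Actual rate k = Gd⁴/(8D³·11) = 6.6668 N/mm
Working load F = kδ = 6.6668·32 = 213.34 N
C = 90.0/10.1 = 8.9109; K_W = (4C−1)/(4C−4)+0.615/C = 1.1638
τ_max = K_W·8FD/(πd³) = 1.1638·47.455 = 55.23 MPa
τ_max ≤ 59.9 MPa → acceptable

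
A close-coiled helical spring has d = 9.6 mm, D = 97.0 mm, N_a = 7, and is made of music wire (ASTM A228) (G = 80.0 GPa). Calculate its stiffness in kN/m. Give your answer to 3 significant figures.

k = Gd⁴/(8D³N_a) = (80.0×10³ × 9.6⁴) / (8 × 97.0³ × 7)
  = 6.79477e+08 / 5.11097e+07 = 13.294 N/mm

13.3 kN/m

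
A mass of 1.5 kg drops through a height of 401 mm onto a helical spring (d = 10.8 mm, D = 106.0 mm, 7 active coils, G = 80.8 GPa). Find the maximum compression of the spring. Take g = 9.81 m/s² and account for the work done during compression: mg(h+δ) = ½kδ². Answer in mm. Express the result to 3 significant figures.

k = Gd⁴/(8D³N_a) = (80.8×10³)(10.8⁴)/(8·106.0³·7) = 16.482 N/mm
W = mg = 1.5 × 9.81 = 14.715 N
½kδ² − Wδ − Wh = 0 → δ = (W + √(W² + 2kWh))/k
δ = (14.715 + √(216.53 + 194507))/16.482 = (14.715 + 441.27)/16.482 = 27.667 mm

27.7 mm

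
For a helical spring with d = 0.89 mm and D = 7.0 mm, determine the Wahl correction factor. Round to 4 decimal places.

C = D/d = 7.0/0.89 = 7.8652
K_W = (4C−1)/(4C−4) + 0.615/C = 30.461/27.461 + 0.0782 = 1.1874

1.1874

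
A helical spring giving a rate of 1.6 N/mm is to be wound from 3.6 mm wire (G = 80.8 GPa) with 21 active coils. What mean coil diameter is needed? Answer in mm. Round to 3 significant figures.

D = (Gd⁴/(8N_a·k))^(1/3) = (80.8×10³·3.6⁴/(8·21·1.6))^(1/3)
  = (50488.5)^(1/3) = 36.9599 mm

37.0 mm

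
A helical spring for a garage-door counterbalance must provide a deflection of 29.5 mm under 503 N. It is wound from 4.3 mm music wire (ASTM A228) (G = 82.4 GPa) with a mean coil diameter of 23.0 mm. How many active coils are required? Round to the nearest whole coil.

17

Required rate k = F/δ = 503/29.5 = 17.051 N/mm
N_a = Gd⁴/(8D³k) = (82.4×10³ × 4.3⁴)/(8 × 23.0³ × 17.051)
    = 2.81709e+07 / 1.65966e+06 = 16.97 → 17 coils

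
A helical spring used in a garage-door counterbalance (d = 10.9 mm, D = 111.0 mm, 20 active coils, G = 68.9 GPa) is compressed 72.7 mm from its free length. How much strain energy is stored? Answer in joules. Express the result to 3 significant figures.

11.7 J

k = Gd⁴/(8D³N_a) = (68.9×10³)(10.9⁴)/(8·111.0³·20) = 4.4446 N/mm
U = ½kδ² = 0.5 × 4.4446 × 72.7² = 11746 N·mm = 11.746 J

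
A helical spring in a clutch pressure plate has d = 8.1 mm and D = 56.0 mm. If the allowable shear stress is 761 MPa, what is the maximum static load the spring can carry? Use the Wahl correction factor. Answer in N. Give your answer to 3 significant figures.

2330 N

C = D/d = 56.0/8.1 = 6.9136
K_W = (4C−1)/(4C−4) + 0.615/C = 26.654/23.654 + 0.0890 = 1.2158
τ_max = K·8FD/(πd³) → F_max = τ_allow·πd³/(8DK)
F_max = 761·π·8.1³/(8·56.0·1.2158) = 1.2705e+06/544.67 = 2332.7 N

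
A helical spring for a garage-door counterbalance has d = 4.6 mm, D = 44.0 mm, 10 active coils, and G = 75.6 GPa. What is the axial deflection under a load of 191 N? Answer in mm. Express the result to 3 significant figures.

38.5 mm

k = Gd⁴/(8D³N_a) = (75.6×10³)(4.6⁴)/(8·44.0³·10) = 4.9671 N/mm
δ = F/k = 191 / 4.9671 = 38.453 mm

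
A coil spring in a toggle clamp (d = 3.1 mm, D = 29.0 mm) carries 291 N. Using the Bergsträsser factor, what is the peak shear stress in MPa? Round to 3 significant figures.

Spring index C = D/d = 29.0/3.1 = 9.3548
K_B = (4C+2)/(4C−3) = 39.419/34.419 = 1.1453
τ₀ = 8FD/(πd³) = 8·291·29.0/(π·3.1³) = 67512/93.591 = 721.35 MPa
τ_max = K·τ₀ = 1.1453 × 721.35 = 826.14 MPa

826 MPa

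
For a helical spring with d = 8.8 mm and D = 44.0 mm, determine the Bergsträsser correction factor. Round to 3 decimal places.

1.294

C = D/d = 44.0/8.8 = 5.0000
K_B = (4C+2)/(4C−3) = 22.000/17.000 = 1.2941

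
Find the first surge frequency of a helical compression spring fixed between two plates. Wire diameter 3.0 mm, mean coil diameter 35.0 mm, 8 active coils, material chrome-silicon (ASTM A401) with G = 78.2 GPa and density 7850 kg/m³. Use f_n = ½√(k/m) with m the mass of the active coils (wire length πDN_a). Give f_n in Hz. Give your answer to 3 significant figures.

109 Hz

k = Gd⁴/(8D³N_a) = (78.2×10³)(3.0⁴)/(8·35.0³·8) = 2.3084 N/mm = 2308.4 N/m
Wire length L = πDN_a = π·35.0·8 = 879.65 mm
m = ρ·(πd²/4)·L = 7850 × 7.0686×10⁻⁶ m² × 0.87965 m = 0.04881 kg
f_n = ½√(k/m) = 0.5·√(2308.4/0.04881) = 0.5·√(47293) = 108.73 Hz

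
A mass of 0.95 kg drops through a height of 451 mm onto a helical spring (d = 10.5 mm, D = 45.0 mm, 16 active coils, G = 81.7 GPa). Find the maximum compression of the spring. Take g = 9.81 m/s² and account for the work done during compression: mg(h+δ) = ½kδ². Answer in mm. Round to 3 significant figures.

k = Gd⁴/(8D³N_a) = (81.7×10³)(10.5⁴)/(8·45.0³·16) = 85.14 N/mm
W = mg = 0.95 × 9.81 = 9.3195 N
½kδ² − Wδ − Wh = 0 → δ = (W + √(W² + 2kWh))/k
δ = (9.3195 + √(86.853 + 715700))/85.14 = (9.3195 + 846.04)/85.14 = 10.047 mm

10.0 mm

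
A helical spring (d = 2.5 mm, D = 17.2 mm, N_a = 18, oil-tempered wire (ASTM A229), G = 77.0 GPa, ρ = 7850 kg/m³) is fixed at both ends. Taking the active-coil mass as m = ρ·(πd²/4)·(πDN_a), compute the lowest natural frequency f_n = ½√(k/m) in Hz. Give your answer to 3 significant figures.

k = Gd⁴/(8D³N_a) = (77.0×10³)(2.5⁴)/(8·17.2³·18) = 4.1049 N/mm = 4104.9 N/m
Wire length L = πDN_a = π·17.2·18 = 972.64 mm
m = ρ·(πd²/4)·L = 7850 × 4.9087×10⁻⁶ m² × 0.97264 m = 0.037479 kg
f_n = ½√(k/m) = 0.5·√(4104.9/0.037479) = 0.5·√(1.0952e+05) = 165.47 Hz

165 Hz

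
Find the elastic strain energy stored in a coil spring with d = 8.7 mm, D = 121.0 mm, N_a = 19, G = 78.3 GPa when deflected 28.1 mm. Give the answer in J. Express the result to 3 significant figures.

0.658 J

k = Gd⁴/(8D³N_a) = (78.3×10³)(8.7⁴)/(8·121.0³·19) = 1.6659 N/mm
U = ½kδ² = 0.5 × 1.6659 × 28.1² = 657.69 N·mm = 0.65769 J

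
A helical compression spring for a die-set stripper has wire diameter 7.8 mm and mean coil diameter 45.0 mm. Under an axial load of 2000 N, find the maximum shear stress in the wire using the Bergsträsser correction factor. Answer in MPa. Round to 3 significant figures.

603 MPa

Spring index C = D/d = 45.0/7.8 = 5.7692
K_B = (4C+2)/(4C−3) = 25.077/20.077 = 1.2490
τ₀ = 8FD/(πd³) = 8·2000·45.0/(π·7.8³) = 720000/1490.8 = 482.95 MPa
τ_max = K·τ₀ = 1.2490 × 482.95 = 603.22 MPa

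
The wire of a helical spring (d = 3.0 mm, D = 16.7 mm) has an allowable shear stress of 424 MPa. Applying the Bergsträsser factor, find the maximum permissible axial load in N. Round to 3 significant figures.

214 N

C = D/d = 16.7/3.0 = 5.5667
K_B = (4C+2)/(4C−3) = 24.267/19.267 = 1.2595
τ_max = K·8FD/(πd³) → F_max = τ_allow·πd³/(8DK)
F_max = 424·π·3.0³/(8·16.7·1.2595) = 35965/168.27 = 213.73 N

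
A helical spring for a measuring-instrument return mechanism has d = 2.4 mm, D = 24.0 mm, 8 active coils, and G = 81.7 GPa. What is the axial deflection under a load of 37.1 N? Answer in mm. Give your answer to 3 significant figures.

k = Gd⁴/(8D³N_a) = (81.7×10³)(2.4⁴)/(8·24.0³·8) = 3.0637 N/mm
δ = F/k = 37.1 / 3.0637 = 12.109 mm

12.1 mm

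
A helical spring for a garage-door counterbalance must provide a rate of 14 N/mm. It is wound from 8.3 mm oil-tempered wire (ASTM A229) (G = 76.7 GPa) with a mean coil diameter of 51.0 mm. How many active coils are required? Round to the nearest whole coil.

25

N_a = Gd⁴/(8D³k) = (76.7×10³ × 8.3⁴)/(8 × 51.0³ × 14)
    = 3.64005e+08 / 1.48569e+07 = 24.5 → 25 coils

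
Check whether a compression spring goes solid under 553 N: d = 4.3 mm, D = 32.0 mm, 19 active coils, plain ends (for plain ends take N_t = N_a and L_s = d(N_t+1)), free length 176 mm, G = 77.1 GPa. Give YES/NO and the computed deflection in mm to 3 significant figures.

YES, δ = 104 mm

k = Gd⁴/(8D³N_a) = (77.1×10³)(4.3⁴)/(8·32.0³·19) = 5.2922 N/mm
N_t = 19; L_s = 4.3·20 = 86 mm; δ_solid = L₀ − L_s = 176 − 86 = 90 mm
δ = F/k = 553/5.2922 = 104.49 mm
δ ≥ δ_solid → spring goes solid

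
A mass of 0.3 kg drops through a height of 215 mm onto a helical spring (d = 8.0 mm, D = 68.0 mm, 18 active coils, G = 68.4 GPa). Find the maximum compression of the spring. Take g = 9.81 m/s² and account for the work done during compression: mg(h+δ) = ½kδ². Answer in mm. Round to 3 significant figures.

14.8 mm

k = Gd⁴/(8D³N_a) = (68.4×10³)(8.0⁴)/(8·68.0³·18) = 6.1877 N/mm
W = mg = 0.3 × 9.81 = 2.943 N
½kδ² − Wδ − Wh = 0 → δ = (W + √(W² + 2kWh))/k
δ = (2.943 + √(8.6612 + 7830.43))/6.1877 = (2.943 + 88.539)/6.1877 = 14.785 mm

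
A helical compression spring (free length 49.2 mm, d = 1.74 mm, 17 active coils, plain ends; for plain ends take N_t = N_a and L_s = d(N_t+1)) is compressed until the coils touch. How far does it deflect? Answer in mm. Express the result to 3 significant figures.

N_t = 17; L_s = 1.74·18 = 31.32 mm
δ_solid = L₀ − L_s = 49.2 − 31.32 = 17.88 mm

17.9 mm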